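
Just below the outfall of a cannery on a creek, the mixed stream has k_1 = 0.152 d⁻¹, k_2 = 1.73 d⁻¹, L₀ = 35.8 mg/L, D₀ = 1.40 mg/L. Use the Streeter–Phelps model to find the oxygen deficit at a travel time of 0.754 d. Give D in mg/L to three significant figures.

k_1 L₀/(k_2−k_1) = 0.152×35.8/(1.73−0.152) = 5.442/1.578 = 3.448 mg/L.
e^(−k_1 t) = e^(−0.152×0.7540) = 0.8917; e^(−k_2 t) = e^(−1.73×0.7540) = 0.2713.
D = 3.448 × (0.8917 − 0.2713) + 1.40 × 0.2713 = 2.139 + 0.3799 = 2.519 mg/L.

D ≈ 2.52 mg/L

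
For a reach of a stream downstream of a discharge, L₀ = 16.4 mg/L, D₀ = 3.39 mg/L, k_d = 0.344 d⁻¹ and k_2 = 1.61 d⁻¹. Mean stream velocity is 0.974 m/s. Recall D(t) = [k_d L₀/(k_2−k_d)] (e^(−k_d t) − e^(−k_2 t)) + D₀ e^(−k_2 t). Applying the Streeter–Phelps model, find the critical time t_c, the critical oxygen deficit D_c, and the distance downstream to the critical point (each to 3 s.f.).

At the critical point dD/dt = 0, so k_d L₀ e^(−k_d t) = k_2 D. Substituting D(t) from the Streeter–Phelps equation and solving for t gives
t_c = ln[(k_2/k_d)(1 − D₀(k_2−k_d)/(k_d L₀))] / (k_2−k_d).
Here k_2−k_d = 1.266 d⁻¹ and 1 − D₀(k_2−k_d)/(k_d L₀) = 1 − 3.39×1.266/(0.344×16.4) = 0.2393, so
t_c = ln(4.680 × 0.2393) / 1.266 = 0.1132 / 1.266 = 0.08940 d.
L(t_c) = L₀ e^(−k_d t_c) = 16.4 × 0.9697 = 15.90 mg/L, and at the critical point k_2 D_c = k_d L, so D_c = (0.344/1.61) × 15.90 = 3.398 mg/L.
x_c = v t_c = 0.974 m/s × 0.08940 d × 86400 s/d = 7523 m ≈ 7.52 km.

t_c ≈ 0.0894 d; D_c ≈ 3.40 mg/L; x_c ≈ 7.52 km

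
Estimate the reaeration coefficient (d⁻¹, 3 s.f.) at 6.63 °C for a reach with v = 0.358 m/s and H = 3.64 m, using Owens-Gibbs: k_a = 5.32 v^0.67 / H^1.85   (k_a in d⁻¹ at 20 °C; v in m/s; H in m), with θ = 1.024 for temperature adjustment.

k_a ≈ 0.178 d⁻¹

k_a(20) = 5.32 × 0.358^0.67 / 3.64^1.85 = 5.32 × 0.5025 / 10.92 = 0.2449 d⁻¹.
k_a(6.63) = 0.2449 × 1.024^(6.63−20) = 0.2449 × 0.7283 = 0.1783 d⁻¹.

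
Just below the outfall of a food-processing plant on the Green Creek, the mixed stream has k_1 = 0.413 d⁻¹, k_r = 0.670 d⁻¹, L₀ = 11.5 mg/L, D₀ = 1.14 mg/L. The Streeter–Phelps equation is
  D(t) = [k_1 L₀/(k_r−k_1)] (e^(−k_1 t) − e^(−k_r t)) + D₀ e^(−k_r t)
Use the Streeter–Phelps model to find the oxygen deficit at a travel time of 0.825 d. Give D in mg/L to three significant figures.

k_1 L₀/(k_r−k_1) = 0.413×11.5/(0.670−0.413) = 4.749/0.2570 = 18.48 mg/L.
e^(−k_1 t) = e^(−0.413×0.8250) = 0.7113; e^(−k_r t) = e^(−0.670×0.8250) = 0.5754.
D = 18.48 × (0.7113 − 0.5754) + 1.14 × 0.5754 = 2.511 + 0.6559 = 3.167 mg/L.

D ≈ 3.17 mg/L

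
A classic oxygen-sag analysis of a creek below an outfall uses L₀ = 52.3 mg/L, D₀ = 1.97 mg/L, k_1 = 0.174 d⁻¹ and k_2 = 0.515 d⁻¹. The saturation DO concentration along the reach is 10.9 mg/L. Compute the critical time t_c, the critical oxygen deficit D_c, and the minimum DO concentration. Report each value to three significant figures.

With k_2/k_1 = 2.960 and 1 − D₀(k_2−k_1)/(k_1 L₀) = 0.9262,
t_c = ln(2.960 × 0.9262) / (0.515 − 0.174) = ln(2.741) / 0.3410 = 1.008/0.3410 = 2.957 d.
L(t_c) = L₀ e^(−k_1 t_c) = 52.3 × 0.5978 = 31.26 mg/L, and at the critical point k_2 D_c = k_1 L, so D_c = (0.174/0.515) × 31.26 = 10.56 mg/L.
Minimum DO = C_s − D_c = 10.9 − 10.56 = 0.3374 mg/L.

t_c ≈ 2.96 d; D_c ≈ 10.6 mg/L; min DO ≈ 0.337 mg/L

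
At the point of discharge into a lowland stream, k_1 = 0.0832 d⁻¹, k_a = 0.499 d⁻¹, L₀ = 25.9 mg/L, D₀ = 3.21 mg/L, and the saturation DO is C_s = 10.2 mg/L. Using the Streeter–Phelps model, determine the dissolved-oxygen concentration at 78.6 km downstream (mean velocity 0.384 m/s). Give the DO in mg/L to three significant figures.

Travel time t = x/v = 78.6 km / (0.384 m/s) = 78600 m / 0.384 m/s = 204700 s = 2.369 d.
k_1 L₀/(k_a−k_1) = 0.0832×25.9/(0.499−0.0832) = 2.155/0.4158 = 5.182 mg/L.
e^(−k_1 t) = e^(−0.0832×2.369) = 0.8211; e^(−k_a t) = e^(−0.499×2.369) = 0.3066.
D = 5.182 × (0.8211 − 0.3066) + 3.21 × 0.3066 = 2.666 + 0.9842 = 3.651 mg/L.
DO = C_s − D = 10.2 − 3.651 = 6.549 mg/L.

DO ≈ 6.55 mg/L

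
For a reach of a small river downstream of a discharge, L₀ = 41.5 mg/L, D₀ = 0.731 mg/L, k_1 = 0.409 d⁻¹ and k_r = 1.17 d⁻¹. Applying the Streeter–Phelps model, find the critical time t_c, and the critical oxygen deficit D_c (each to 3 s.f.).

t_c ≈ 1.34 d; D_c ≈ 8.40 mg/L

t_c = [1/(k_r−k_1)] ln[(k_r/k_1)(1 − D₀(k_r−k_1)/(k_1 L₀))]
= [1/(1.17−0.409)] ln[(1.17/0.409)(1 − 0.731×0.7610/(0.409×41.5))]
= (1/0.7610) ln[2.861 × 0.9672] = 1.314 × ln(2.767) = 1.314 × 1.018 = 1.337 d.
D_c = (k_1/k_r) L₀ e^(−k_1 t_c) = (0.409/1.17) × 41.5 × e^(−0.409×1.337) = 0.3496 × 41.5 × 0.5787 = 8.395 mg/L.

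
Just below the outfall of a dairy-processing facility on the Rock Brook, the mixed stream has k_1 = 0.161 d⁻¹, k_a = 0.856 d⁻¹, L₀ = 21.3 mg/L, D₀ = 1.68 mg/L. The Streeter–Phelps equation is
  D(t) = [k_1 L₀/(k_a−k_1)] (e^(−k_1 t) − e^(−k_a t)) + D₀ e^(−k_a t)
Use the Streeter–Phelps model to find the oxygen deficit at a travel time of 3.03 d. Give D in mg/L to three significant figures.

k_1 L₀/(k_a−k_1) = 0.161×21.3/(0.856−0.161) = 3.429/0.6950 = 4.934 mg/L.
e^(−k_1 t) = e^(−0.161×3.030) = 0.6140; e^(−k_a t) = e^(−0.856×3.030) = 0.07474.
D = 4.934 × (0.6140 − 0.07474) + 1.68 × 0.07474 = 2.661 + 0.1256 = 2.786 mg/L.

D ≈ 2.79 mg/L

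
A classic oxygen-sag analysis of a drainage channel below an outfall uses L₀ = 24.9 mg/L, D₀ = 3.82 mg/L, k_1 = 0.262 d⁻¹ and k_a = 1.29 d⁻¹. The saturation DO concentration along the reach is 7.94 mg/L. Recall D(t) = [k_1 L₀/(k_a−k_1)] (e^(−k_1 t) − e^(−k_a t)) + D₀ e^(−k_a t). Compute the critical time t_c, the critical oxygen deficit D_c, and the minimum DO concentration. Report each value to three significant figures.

t_c ≈ 0.655 d; D_c ≈ 4.26 mg/L; min DO ≈ 3.68 mg/L

At the critical point dD/dt = 0, so k_1 L₀ e^(−k_1 t) = k_a D. Substituting D(t) from the Streeter–Phelps equation and solving for t gives
t_c = ln[(k_a/k_1)(1 − D₀(k_a−k_1)/(k_1 L₀))] / (k_a−k_1).
Here k_a−k_1 = 1.028 d⁻¹ and 1 − D₀(k_a−k_1)/(k_1 L₀) = 1 − 3.82×1.028/(0.262×24.9) = 0.3981, so
t_c = ln(4.924 × 0.3981) / 1.028 = 0.6729 / 1.028 = 0.6546 d.
L(t_c) = L₀ e^(−k_1 t_c) = 24.9 × 0.8424 = 20.98 mg/L, and at the critical point k_a D_c = k_1 L, so D_c = (0.262/1.29) × 20.98 = 4.260 mg/L.
Minimum DO = C_s − D_c = 7.94 − 4.260 = 3.680 mg/L.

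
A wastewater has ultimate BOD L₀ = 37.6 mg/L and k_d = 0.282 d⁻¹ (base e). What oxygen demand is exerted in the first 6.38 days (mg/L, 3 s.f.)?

y ≈ 31.4 mg/L

y_t = L₀(1 − e^(−k_d t)) = 37.6 × (1 − e^(−0.282×6.38))
= 37.6 × (1 − 0.1654) = 37.6 × 0.8346 = 31.38 mg/L.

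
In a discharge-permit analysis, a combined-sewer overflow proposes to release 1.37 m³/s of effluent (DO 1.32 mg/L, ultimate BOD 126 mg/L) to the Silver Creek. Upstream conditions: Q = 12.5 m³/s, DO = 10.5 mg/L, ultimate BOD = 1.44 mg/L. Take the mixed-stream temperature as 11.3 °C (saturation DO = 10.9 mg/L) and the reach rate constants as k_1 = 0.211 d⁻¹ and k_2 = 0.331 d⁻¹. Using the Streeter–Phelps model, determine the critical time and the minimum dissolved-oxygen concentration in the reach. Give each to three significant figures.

Mixed DO = (12.5×10.5 + 1.37×1.32)/(12.5+1.37) = 133.1/13.87 = 9.593 mg/L.
Mixed L₀ = (12.5×1.44 + 1.37×126)/(13.87) = 190.6/13.87 = 13.74 mg/L.
Initial deficit D₀ = C_s − DO₀ = 10.9 − 9.593 = 1.307 mg/L.
t_c = (1/0.1200) ln[(0.331/0.211)(1 − 1.307×0.1200/(0.211×13.74))] = 8.333 × ln(1.484) = 3.289 d.
D_c = (0.211/0.331) × 13.74 × e^(−0.211×3.289) = 0.6375 × 13.74 × 0.4996 = 4.377 mg/L.
Minimum DO = 10.9 − 4.377 = 6.523 mg/L.

t_c ≈ 3.29 d; minimum DO ≈ 6.52 mg/L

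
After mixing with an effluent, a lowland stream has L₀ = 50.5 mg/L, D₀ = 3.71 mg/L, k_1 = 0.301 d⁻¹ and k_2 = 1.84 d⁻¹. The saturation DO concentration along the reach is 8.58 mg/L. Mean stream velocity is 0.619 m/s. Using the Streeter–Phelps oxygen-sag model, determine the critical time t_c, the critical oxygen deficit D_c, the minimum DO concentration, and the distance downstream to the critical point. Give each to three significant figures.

t_c ≈ 0.870 d; D_c ≈ 6.36 mg/L; min DO ≈ 2.22 mg/L; x_c ≈ 46.5 km

t_c = [1/(k_2−k_1)] ln[(k_2/k_1)(1 − D₀(k_2−k_1)/(k_1 L₀))]
= [1/(1.84−0.301)] ln[(1.84/0.301)(1 − 3.71×1.539/(0.301×50.5))]
= (1/1.539) ln[6.113 × 0.6244] = 0.6498 × ln(3.817) = 0.6498 × 1.339 = 0.8703 d.
D_c = (k_1/k_2) L₀ e^(−k_1 t_c) = (0.301/1.84) × 50.5 × e^(−0.301×0.8703) = 0.1636 × 50.5 × 0.7695 = 6.357 mg/L.
Minimum DO = C_s − D_c = 8.58 − 6.357 = 2.223 mg/L.
x_c = v t_c = 0.619 m/s × 0.8703 d × 86400 s/d = 46550 m ≈ 46.5 km.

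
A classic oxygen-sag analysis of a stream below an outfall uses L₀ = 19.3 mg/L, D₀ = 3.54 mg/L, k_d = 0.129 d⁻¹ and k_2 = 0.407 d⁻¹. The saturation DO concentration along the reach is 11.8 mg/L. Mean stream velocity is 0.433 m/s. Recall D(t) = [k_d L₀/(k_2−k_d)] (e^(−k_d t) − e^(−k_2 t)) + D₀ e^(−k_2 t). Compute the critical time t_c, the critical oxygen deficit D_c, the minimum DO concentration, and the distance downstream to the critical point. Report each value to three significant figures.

At the critical point dD/dt = 0, so k_d L₀ e^(−k_d t) = k_2 D. Substituting D(t) from the Streeter–Phelps equation and solving for t gives
t_c = ln[(k_2/k_d)(1 − D₀(k_2−k_d)/(k_d L₀))] / (k_2−k_d).
Here k_2−k_d = 0.2780 d⁻¹ and 1 − D₀(k_2−k_d)/(k_d L₀) = 1 − 3.54×0.2780/(0.129×19.3) = 0.6047, so
t_c = ln(3.155 × 0.6047) / 0.2780 = 0.6460 / 0.2780 = 2.324 d.
D_c = (k_d/k_2) L₀ e^(−k_d t_c) = (0.129/0.407) × 19.3 × e^(−0.129×2.324) = 0.3170 × 19.3 × 0.7410 = 4.533 mg/L.
Minimum DO = C_s − D_c = 11.8 − 4.533 = 7.267 mg/L.
x_c = v t_c = 0.433 m/s × 2.324 d × 86400 s/d = 86940 m ≈ 86.9 km.

t_c ≈ 2.32 d; D_c ≈ 4.53 mg/L; min DO ≈ 7.27 mg/L; x_c ≈ 86.9 km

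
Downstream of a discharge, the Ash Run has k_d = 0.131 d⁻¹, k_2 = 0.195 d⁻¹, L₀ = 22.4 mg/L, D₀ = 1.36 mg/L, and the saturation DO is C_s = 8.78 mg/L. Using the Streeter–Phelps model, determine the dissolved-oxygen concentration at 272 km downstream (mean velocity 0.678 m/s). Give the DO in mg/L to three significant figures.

Travel time t = x/v = 272 km / (0.678 m/s) = 272000 m / 0.678 m/s = 401200 s = 4.643 d.
k_d L₀/(k_2−k_d) = 0.131×22.4/(0.195−0.131) = 2.934/0.06400 = 45.85 mg/L.
e^(−k_d t) = e^(−0.131×4.643) = 0.5443; e^(−k_2 t) = e^(−0.195×4.643) = 0.4044.
D = 45.85 × (0.5443 − 0.4044) + 1.36 × 0.4044 = 6.416 + 0.5499 = 6.966 mg/L.
DO = C_s − D = 8.78 − 6.966 = 1.814 mg/L.

DO ≈ 1.81 mg/L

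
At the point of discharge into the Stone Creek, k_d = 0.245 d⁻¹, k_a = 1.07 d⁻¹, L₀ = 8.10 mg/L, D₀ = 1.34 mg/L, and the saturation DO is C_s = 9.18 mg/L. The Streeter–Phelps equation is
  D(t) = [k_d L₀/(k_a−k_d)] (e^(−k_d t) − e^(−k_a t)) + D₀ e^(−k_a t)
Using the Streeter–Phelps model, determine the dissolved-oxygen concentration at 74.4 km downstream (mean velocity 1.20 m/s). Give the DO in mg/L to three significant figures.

DO ≈ 7.66 mg/L

Travel time t = x/v = 74.4 km / (1.20 m/s) = 74400 m / 1.20 m/s = 62000 s = 0.7176 d.
k_d L₀/(k_a−k_d) = 0.245×8.10/(1.07−0.245) = 1.984/0.8250 = 2.405 mg/L.
e^(−k_d t) = e^(−0.245×0.7176) = 0.8388; e^(−k_a t) = e^(−1.07×0.7176) = 0.4640.
D = 2.405 × (0.8388 − 0.4640) + 1.34 × 0.4640 = 0.9015 + 0.6218 = 1.523 mg/L.
DO = C_s − D = 9.18 − 1.523 = 7.657 mg/L.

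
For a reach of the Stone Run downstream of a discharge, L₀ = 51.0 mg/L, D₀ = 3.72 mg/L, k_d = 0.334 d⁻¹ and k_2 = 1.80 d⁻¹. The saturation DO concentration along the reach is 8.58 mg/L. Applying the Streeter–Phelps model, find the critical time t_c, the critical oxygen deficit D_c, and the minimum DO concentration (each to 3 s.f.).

With k_2/k_d = 5.389 and 1 − D₀(k_2−k_d)/(k_d L₀) = 0.6798,
t_c = ln(5.389 × 0.6798) / (1.80 − 0.334) = ln(3.664) / 1.466 = 1.299/1.466 = 0.8858 d.
L(t_c) = L₀ e^(−k_d t_c) = 51.0 × 0.7439 = 37.94 mg/L, and at the critical point k_2 D_c = k_d L, so D_c = (0.334/1.80) × 37.94 = 7.040 mg/L.
Minimum DO = C_s − D_c = 8.58 − 7.040 = 1.540 mg/L.

t_c ≈ 0.886 d; D_c ≈ 7.04 mg/L; min DO ≈ 1.54 mg/L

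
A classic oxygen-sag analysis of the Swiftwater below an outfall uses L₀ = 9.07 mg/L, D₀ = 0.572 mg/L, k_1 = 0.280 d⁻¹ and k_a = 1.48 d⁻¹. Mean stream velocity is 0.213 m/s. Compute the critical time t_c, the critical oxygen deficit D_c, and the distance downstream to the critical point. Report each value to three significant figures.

With k_a/k_1 = 5.286 and 1 − D₀(k_a−k_1)/(k_1 L₀) = 0.7297,
t_c = ln(5.286 × 0.7297) / (1.48 − 0.280) = ln(3.857) / 1.200 = 1.350/1.200 = 1.125 d.
L(t_c) = L₀ e^(−k_1 t_c) = 9.07 × 0.7298 = 6.619 mg/L, and at the critical point k_a D_c = k_1 L, so D_c = (0.280/1.48) × 6.619 = 1.252 mg/L.
x_c = v t_c = 0.213 m/s × 1.125 d × 86400 s/d = 20700 m ≈ 20.7 km.

t_c ≈ 1.12 d; D_c ≈ 1.25 mg/L; x_c ≈ 20.7 km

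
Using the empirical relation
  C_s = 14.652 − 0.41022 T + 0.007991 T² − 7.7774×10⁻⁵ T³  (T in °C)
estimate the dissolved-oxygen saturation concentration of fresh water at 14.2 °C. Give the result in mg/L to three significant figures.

C_s = 14.652 − 0.41022×14.2 + 0.007991×14.2² − 7.7774×10⁻⁵×14.2³ = 10.22 mg/L.

C_s ≈ 10.2 mg/L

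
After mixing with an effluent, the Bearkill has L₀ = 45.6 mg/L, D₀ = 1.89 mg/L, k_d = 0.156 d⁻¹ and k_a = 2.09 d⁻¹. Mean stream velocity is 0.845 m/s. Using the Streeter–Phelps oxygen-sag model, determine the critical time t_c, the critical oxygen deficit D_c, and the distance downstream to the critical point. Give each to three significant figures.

With k_a/k_d = 13.40 and 1 − D₀(k_a−k_d)/(k_d L₀) = 0.4862,
t_c = ln(13.40 × 0.4862) / (2.09 − 0.156) = ln(6.513) / 1.934 = 1.874/1.934 = 0.9689 d.
D_c = (k_d/k_a) L₀ e^(−k_d t_c) = (0.156/2.09) × 45.6 × e^(−0.156×0.9689) = 0.07464 × 45.6 × 0.8597 = 2.926 mg/L.
x_c = v t_c = 0.845 m/s × 0.9689 d × 86400 s/d = 70740 m ≈ 70.7 km.

t_c ≈ 0.969 d; D_c ≈ 2.93 mg/L; x_c ≈ 70.7 km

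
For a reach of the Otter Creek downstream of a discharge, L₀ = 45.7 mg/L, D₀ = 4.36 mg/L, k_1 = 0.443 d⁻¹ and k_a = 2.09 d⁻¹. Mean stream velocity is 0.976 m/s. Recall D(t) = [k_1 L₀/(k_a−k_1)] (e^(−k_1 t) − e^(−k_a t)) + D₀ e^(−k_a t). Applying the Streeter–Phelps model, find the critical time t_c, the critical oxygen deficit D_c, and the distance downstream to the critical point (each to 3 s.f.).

With k_a/k_1 = 4.718 and 1 − D₀(k_a−k_1)/(k_1 L₀) = 0.6453,
t_c = ln(4.718 × 0.6453) / (2.09 − 0.443) = ln(3.044) / 1.647 = 1.113/1.647 = 0.6760 d.
D_c = (k_1/k_a) L₀ e^(−k_1 t_c) = (0.443/2.09) × 45.7 × e^(−0.443×0.6760) = 0.2120 × 45.7 × 0.7412 = 7.180 mg/L.
x_c = v t_c = 0.976 m/s × 0.6760 d × 86400 s/d = 57000 m ≈ 57.0 km.

t_c ≈ 0.676 d; D_c ≈ 7.18 mg/L; x_c ≈ 57.0 km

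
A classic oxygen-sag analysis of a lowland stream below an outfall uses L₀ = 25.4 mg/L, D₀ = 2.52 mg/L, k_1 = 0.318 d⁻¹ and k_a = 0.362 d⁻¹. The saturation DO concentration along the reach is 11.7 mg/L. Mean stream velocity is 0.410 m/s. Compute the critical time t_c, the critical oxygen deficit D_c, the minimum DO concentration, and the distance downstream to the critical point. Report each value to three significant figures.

t_c ≈ 2.63 d; D_c ≈ 9.66 mg/L; min DO ≈ 2.04 mg/L; x_c ≈ 93.2 km

t_c = [1/(k_a−k_1)] ln[(k_a/k_1)(1 − D₀(k_a−k_1)/(k_1 L₀))]
= [1/(0.362−0.318)] ln[(0.362/0.318)(1 − 2.52×0.04400/(0.318×25.4))]
= (1/0.04400) ln[1.138 × 0.9863] = 22.73 × ln(1.123) = 22.73 × 0.1158 = 2.631 d.
L(t_c) = L₀ e^(−k_1 t_c) = 25.4 × 0.4331 = 11.00 mg/L, and at the critical point k_a D_c = k_1 L, so D_c = (0.318/0.362) × 11.00 = 9.664 mg/L.
Minimum DO = C_s − D_c = 11.7 − 9.664 = 2.036 mg/L.
x_c = v t_c = 0.410 m/s × 2.631 d × 86400 s/d = 93210 m ≈ 93.2 km.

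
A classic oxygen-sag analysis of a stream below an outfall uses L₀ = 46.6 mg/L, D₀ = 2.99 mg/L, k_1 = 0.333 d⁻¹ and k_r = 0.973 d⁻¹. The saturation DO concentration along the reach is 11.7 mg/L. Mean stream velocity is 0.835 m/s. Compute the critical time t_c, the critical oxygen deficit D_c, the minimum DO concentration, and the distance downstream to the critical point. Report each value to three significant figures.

t_c ≈ 1.47 d; D_c ≈ 9.78 mg/L; min DO ≈ 1.92 mg/L; x_c ≈ 106 km

t_c = [1/(k_r−k_1)] ln[(k_r/k_1)(1 − D₀(k_r−k_1)/(k_1 L₀))]
= [1/(0.973−0.333)] ln[(0.973/0.333)(1 − 2.99×0.6400/(0.333×46.6))]
= (1/0.6400) ln[2.922 × 0.8767] = 1.563 × ln(2.562) = 1.563 × 0.9406 = 1.470 d.
D_c = (k_1/k_r) L₀ e^(−k_1 t_c) = (0.333/0.973) × 46.6 × e^(−0.333×1.470) = 0.3422 × 46.6 × 0.6130 = 9.776 mg/L.
Minimum DO = C_s − D_c = 11.7 − 9.776 = 1.924 mg/L.
x_c = v t_c = 0.835 m/s × 1.470 d × 86400 s/d = 106000 m ≈ 106 km.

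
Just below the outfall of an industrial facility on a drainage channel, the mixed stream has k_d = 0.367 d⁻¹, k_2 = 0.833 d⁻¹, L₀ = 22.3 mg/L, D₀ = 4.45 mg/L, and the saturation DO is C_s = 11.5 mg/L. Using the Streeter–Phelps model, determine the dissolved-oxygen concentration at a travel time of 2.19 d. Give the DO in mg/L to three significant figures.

k_d L₀/(k_2−k_d) = 0.367×22.3/(0.833−0.367) = 8.184/0.4660 = 17.56 mg/L.
e^(−k_d t) = e^(−0.367×2.190) = 0.4477; e^(−k_2 t) = e^(−0.833×2.190) = 0.1613.
D = 17.56 × (0.4477 − 0.1613) + 4.45 × 0.1613 = 5.028 + 0.7179 = 5.746 mg/L.
DO = C_s − D = 11.5 − 5.746 = 5.754 mg/L.

DO ≈ 5.75 mg/L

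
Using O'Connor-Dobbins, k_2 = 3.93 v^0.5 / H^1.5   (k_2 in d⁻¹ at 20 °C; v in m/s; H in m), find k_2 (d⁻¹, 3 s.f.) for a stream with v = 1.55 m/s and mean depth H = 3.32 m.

k_2 = 3.93 × 1.55^0.5 / 3.32^1.5 = 3.93 × 1.245 / 6.049 = 0.8088 d⁻¹.

k_2 ≈ 0.809 d⁻¹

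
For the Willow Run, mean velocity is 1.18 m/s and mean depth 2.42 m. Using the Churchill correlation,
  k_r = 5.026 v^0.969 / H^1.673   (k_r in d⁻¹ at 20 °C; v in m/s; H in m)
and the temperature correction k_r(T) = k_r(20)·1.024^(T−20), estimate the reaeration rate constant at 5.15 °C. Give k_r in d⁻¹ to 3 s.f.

k_r(20) = 5.026 × 1.18^0.969 / 2.42^1.673 = 5.026 × 1.174 / 4.387 = 1.345 d⁻¹.
k_r(5.15) = 1.345 × 1.024^(5.15−20) = 1.345 × 0.7031 = 0.9458 d⁻¹.

k_r ≈ 0.946 d⁻¹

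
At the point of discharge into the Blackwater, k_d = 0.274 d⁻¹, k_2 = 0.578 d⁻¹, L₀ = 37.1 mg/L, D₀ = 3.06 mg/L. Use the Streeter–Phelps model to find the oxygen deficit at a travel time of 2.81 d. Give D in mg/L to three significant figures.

k_d L₀/(k_2−k_d) = 0.274×37.1/(0.578−0.274) = 10.17/0.3040 = 33.44 mg/L.
e^(−k_d t) = e^(−0.274×2.810) = 0.4630; e^(−k_2 t) = e^(−0.578×2.810) = 0.1971.
D = 33.44 × (0.4630 − 0.1971) + 3.06 × 0.1971 = 8.894 + 0.6030 = 9.497 mg/L.

D ≈ 9.50 mg/L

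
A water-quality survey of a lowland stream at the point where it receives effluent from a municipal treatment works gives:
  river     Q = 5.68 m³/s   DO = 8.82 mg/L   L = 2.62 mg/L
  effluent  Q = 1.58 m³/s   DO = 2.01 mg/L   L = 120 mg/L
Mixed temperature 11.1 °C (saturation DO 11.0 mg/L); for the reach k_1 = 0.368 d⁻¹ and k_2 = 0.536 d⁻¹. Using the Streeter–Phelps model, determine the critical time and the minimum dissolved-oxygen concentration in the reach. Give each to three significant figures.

Mixed DO = (5.68×8.82 + 1.58×2.01)/(5.68+1.58) = 53.27/7.260 = 7.338 mg/L.
Mixed L₀ = (5.68×2.62 + 1.58×120)/(7.260) = 204.5/7.260 = 28.17 mg/L.
Initial deficit D₀ = C_s − DO₀ = 11.0 − 7.338 = 3.662 mg/L.
t_c = (1/0.1680) ln[(0.536/0.368)(1 − 3.662×0.1680/(0.368×28.17))] = 5.952 × ln(1.370) = 1.874 d.
D_c = (0.368/0.536) × 28.17 × e^(−0.368×1.874) = 0.6866 × 28.17 × 0.5017 = 9.702 mg/L.
Minimum DO = 11.0 − 9.702 = 1.298 mg/L.

t_c ≈ 1.87 d; minimum DO ≈ 1.30 mg/L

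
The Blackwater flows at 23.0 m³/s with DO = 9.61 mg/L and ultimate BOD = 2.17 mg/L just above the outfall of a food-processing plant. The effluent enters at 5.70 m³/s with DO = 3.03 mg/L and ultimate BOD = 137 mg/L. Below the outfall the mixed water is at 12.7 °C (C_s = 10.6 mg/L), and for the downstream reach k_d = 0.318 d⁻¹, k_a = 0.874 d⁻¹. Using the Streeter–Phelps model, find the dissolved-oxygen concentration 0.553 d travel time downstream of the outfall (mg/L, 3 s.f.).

DO ≈ 5.51 mg/L

Mixed DO = (23.0×9.61 + 5.70×3.03)/(23.0+5.70) = 238.3/28.70 = 8.303 mg/L.
Mixed L₀ = (23.0×2.17 + 5.70×137)/(28.70) = 830.8/28.70 = 28.95 mg/L.
Initial deficit D₀ = C_s − DO₀ = 10.6 − 8.303 = 2.297 mg/L.
D(0.553) = [0.318×28.95/(0.874−0.318)](e^(−0.318×0.553) − e^(−0.874×0.553)) + 2.297 e^(−0.874×0.553)
= 16.56 × (0.8387 − 0.6167) + 2.297 × 0.6167 = 5.092 mg/L.
DO = 10.6 − 5.092 = 5.508 mg/L.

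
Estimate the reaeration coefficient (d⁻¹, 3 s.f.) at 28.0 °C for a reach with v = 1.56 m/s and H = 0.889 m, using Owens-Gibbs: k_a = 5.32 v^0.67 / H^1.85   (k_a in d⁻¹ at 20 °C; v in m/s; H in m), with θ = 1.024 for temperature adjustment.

k_a ≈ 10.8 d⁻¹

k_a(20) = 5.32 × 1.56^0.67 / 0.889^1.85 = 5.32 × 1.347 / 0.8044 = 8.909 d⁻¹.
k_a(28.0) = 8.909 × 1.024^(28.0−20) = 8.909 × 1.209 = 10.77 d⁻¹.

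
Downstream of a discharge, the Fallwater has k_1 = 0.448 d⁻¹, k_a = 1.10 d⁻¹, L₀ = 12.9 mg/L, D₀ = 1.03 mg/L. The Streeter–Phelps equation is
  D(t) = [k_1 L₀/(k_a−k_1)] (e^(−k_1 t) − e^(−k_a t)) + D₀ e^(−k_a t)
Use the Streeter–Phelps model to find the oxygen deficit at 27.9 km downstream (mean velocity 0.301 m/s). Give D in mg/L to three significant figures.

D ≈ 3.07 mg/L

Travel time t = x/v = 27.9 km / (0.301 m/s) = 27900 m / 0.301 m/s = 92690 s = 1.073 d.
k_1 L₀/(k_a−k_1) = 0.448×12.9/(1.10−0.448) = 5.779/0.6520 = 8.864 mg/L.
e^(−k_1 t) = e^(−0.448×1.073) = 0.6184; e^(−k_a t) = e^(−1.10×1.073) = 0.3072.
D = 8.864 × (0.6184 − 0.3072) + 1.03 × 0.3072 = 2.758 + 0.3165 = 3.074 mg/L.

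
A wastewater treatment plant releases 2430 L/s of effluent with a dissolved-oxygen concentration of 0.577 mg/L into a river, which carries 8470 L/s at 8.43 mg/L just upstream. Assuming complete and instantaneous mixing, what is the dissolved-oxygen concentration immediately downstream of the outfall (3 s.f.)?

Flow-weighted mixing: C = (Q_r C_r + Q_w C_w)/(Q_r + Q_w)
= (8470×8.43 + 2430×0.577)/(8470 + 2430) = 72800/10900 = 6.679 mg/L.

6.68 mg/L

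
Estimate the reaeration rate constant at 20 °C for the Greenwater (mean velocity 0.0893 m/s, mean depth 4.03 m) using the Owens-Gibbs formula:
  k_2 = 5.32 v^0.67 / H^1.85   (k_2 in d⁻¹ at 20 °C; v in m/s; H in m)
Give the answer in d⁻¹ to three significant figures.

k_2 ≈ 0.0800 d⁻¹

k_2 = 5.32 × 0.0893^0.67 / 4.03^1.85 = 5.32 × 0.1982 / 13.18 = 0.08001 d⁻¹.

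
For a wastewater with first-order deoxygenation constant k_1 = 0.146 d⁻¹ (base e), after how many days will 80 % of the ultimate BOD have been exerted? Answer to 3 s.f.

y/L₀ = 1 − e^(−k_1 t) = 0.80 ⇒ e^(−k_1 t) = 0.200
t = −ln(0.200) / 0.146 = 1.609 / 0.146 = 11.02 d.

t ≈ 11.0 d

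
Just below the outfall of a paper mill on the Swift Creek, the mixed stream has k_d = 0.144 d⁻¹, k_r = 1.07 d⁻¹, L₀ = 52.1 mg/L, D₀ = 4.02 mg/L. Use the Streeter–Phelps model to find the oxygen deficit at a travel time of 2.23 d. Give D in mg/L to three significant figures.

D ≈ 5.50 mg/L

k_d L₀/(k_r−k_d) = 0.144×52.1/(1.07−0.144) = 7.502/0.9260 = 8.102 mg/L.
e^(−k_d t) = e^(−0.144×2.230) = 0.7253; e^(−k_r t) = e^(−1.07×2.230) = 0.09199.
D = 8.102 × (0.7253 − 0.09199) + 4.02 × 0.09199 = 5.131 + 0.3698 = 5.501 mg/L.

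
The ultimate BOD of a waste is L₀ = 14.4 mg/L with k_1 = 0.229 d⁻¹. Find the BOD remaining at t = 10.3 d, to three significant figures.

L_t = L₀ e^(−k_1 t) = 14.4 × e^(−0.229×10.3) = 14.4 × 0.09454 = 1.361 mg/L.

L ≈ 1.36 mg/L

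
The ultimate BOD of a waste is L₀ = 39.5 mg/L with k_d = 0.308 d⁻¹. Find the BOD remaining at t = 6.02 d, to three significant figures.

L_t = L₀ e^(−k_d t) = 39.5 × e^(−0.308×6.02) = 39.5 × 0.1566 = 6.185 mg/L.

L ≈ 6.19 mg/L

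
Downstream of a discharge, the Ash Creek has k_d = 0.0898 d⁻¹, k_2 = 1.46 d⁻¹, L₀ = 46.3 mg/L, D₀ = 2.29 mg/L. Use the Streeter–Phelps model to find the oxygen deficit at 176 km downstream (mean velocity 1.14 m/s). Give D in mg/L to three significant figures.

D ≈ 2.53 mg/L

Travel time t = x/v = 176 km / (1.14 m/s) = 176000 m / 1.14 m/s = 154400 s = 1.787 d.
k_d L₀/(k_2−k_d) = 0.0898×46.3/(1.46−0.0898) = 4.158/1.370 = 3.034 mg/L.
e^(−k_d t) = e^(−0.0898×1.787) = 0.8518; e^(−k_2 t) = e^(−1.46×1.787) = 0.07362.
D = 3.034 × (0.8518 − 0.07362) + 2.29 × 0.07362 = 2.361 + 0.1686 = 2.530 mg/L.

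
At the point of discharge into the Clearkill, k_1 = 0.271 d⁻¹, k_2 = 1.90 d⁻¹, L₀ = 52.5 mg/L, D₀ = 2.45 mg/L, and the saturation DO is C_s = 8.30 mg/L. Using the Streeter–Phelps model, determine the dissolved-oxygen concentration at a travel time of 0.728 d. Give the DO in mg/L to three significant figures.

DO ≈ 2.71 mg/L

k_1 L₀/(k_2−k_1) = 0.271×52.5/(1.90−0.271) = 14.23/1.629 = 8.734 mg/L.
e^(−k_1 t) = e^(−0.271×0.7280) = 0.8210; e^(−k_2 t) = e^(−1.90×0.7280) = 0.2508.
D = 8.734 × (0.8210 − 0.2508) + 2.45 × 0.2508 = 4.980 + 0.6144 = 5.594 mg/L.
DO = C_s − D = 8.30 − 5.594 = 2.706 mg/L.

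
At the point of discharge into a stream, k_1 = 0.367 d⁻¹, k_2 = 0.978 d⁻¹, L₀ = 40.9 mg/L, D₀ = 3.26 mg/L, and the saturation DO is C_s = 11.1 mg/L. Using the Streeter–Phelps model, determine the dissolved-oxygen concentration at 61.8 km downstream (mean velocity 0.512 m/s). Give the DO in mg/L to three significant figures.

Travel time t = x/v = 61.8 km / (0.512 m/s) = 61800 m / 0.512 m/s = 120700 s = 1.397 d.
k_1 L₀/(k_2−k_1) = 0.367×40.9/(0.978−0.367) = 15.01/0.6110 = 24.57 mg/L.
e^(−k_1 t) = e^(−0.367×1.397) = 0.5989; e^(−k_2 t) = e^(−0.978×1.397) = 0.2551.
D = 24.57 × (0.5989 − 0.2551) + 3.26 × 0.2551 = 8.447 + 0.8315 = 9.278 mg/L.
DO = C_s − D = 11.1 − 9.278 = 1.822 mg/L.

DO ≈ 1.82 mg/L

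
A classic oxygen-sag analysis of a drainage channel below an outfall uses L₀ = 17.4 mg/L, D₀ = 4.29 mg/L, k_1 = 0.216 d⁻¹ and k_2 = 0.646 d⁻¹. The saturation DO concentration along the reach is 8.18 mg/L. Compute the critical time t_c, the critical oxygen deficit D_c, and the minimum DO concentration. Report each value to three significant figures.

t_c ≈ 0.978 d; D_c ≈ 4.71 mg/L; min DO ≈ 3.47 mg/L

At the critical point dD/dt = 0, so k_1 L₀ e^(−k_1 t) = k_2 D. Substituting D(t) from the Streeter–Phelps equation and solving for t gives
t_c = ln[(k_2/k_1)(1 − D₀(k_2−k_1)/(k_1 L₀))] / (k_2−k_1).
Here k_2−k_1 = 0.4300 d⁻¹ and 1 − D₀(k_2−k_1)/(k_1 L₀) = 1 − 4.29×0.4300/(0.216×17.4) = 0.5092, so
t_c = ln(2.991 × 0.5092) / 0.4300 = 0.4206 / 0.4300 = 0.9781 d.
D_c = (k_1/k_2) L₀ e^(−k_1 t_c) = (0.216/0.646) × 17.4 × e^(−0.216×0.9781) = 0.3344 × 17.4 × 0.8096 = 4.710 mg/L.
Minimum DO = C_s − D_c = 8.18 − 4.710 = 3.470 mg/L.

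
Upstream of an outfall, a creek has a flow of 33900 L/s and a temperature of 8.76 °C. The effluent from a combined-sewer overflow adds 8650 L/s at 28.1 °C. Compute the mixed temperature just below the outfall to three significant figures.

Flow-weighted mixing: C = (Q_r C_r + Q_w C_w)/(Q_r + Q_w)
= (33900×8.76 + 8650×28.1)/(33900 + 8650) = 540000/42550 = 12.69 °C.

12.7 °C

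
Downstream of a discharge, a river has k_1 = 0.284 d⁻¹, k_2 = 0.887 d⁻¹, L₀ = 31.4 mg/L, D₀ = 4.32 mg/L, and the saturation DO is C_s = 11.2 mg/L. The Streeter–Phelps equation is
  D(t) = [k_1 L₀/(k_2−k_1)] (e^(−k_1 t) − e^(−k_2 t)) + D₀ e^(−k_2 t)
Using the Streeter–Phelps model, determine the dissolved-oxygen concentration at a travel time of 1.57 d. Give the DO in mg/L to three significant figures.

k_1 L₀/(k_2−k_1) = 0.284×31.4/(0.887−0.284) = 8.918/0.6030 = 14.79 mg/L.
e^(−k_1 t) = e^(−0.284×1.570) = 0.6403; e^(−k_2 t) = e^(−0.887×1.570) = 0.2484.
D = 14.79 × (0.6403 − 0.2484) + 4.32 × 0.2484 = 5.795 + 1.073 = 6.868 mg/L.
DO = C_s − D = 11.2 − 6.868 = 4.332 mg/L.

DO ≈ 4.33 mg/L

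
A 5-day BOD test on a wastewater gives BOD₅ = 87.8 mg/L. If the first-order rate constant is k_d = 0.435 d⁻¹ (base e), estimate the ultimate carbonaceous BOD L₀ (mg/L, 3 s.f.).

BOD₅ = L₀(1 − e^(−5k_d)) ⇒ L₀ = BOD₅ / (1 − e^(−5×0.435))
= 87.8 / (1 − 0.1136) = 87.8 / 0.8864 = 99.05 mg/L.

L₀ ≈ 99.1 mg/L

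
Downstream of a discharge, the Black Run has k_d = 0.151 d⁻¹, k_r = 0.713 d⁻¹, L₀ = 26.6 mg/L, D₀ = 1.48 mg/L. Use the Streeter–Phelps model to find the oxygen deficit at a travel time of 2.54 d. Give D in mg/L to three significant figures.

k_d L₀/(k_r−k_d) = 0.151×26.6/(0.713−0.151) = 4.017/0.5620 = 7.147 mg/L.
e^(−k_d t) = e^(−0.151×2.540) = 0.6814; e^(−k_r t) = e^(−0.713×2.540) = 0.1635.
D = 7.147 × (0.6814 − 0.1635) + 1.48 × 0.1635 = 3.702 + 0.2420 = 3.944 mg/L.

D ≈ 3.94 mg/L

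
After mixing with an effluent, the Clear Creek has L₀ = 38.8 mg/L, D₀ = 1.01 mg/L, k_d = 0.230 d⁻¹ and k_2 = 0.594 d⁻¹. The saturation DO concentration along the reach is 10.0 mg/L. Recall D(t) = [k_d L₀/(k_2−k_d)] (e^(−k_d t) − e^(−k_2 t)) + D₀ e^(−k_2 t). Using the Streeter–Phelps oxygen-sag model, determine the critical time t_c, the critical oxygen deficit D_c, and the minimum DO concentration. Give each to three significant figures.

t_c = [1/(k_2−k_d)] ln[(k_2/k_d)(1 − D₀(k_2−k_d)/(k_d L₀))]
= [1/(0.594−0.230)] ln[(0.594/0.230)(1 − 1.01×0.3640/(0.230×38.8))]
= (1/0.3640) ln[2.583 × 0.9588] = 2.747 × ln(2.476) = 2.747 × 0.9067 = 2.491 d.
L(t_c) = L₀ e^(−k_d t_c) = 38.8 × 0.5639 = 21.88 mg/L, and at the critical point k_2 D_c = k_d L, so D_c = (0.230/0.594) × 21.88 = 8.471 mg/L.
Minimum DO = C_s − D_c = 10.0 − 8.471 = 1.529 mg/L.

t_c ≈ 2.49 d; D_c ≈ 8.47 mg/L; min DO ≈ 1.53 mg/L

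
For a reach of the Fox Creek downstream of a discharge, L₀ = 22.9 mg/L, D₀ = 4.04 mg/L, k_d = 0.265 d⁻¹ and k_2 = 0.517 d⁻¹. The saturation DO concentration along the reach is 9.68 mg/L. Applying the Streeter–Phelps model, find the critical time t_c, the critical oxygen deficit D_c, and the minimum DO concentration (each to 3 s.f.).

t_c ≈ 1.92 d; D_c ≈ 7.05 mg/L; min DO ≈ 2.63 mg/L

t_c = [1/(k_2−k_d)] ln[(k_2/k_d)(1 − D₀(k_2−k_d)/(k_d L₀))]
= [1/(0.517−0.265)] ln[(0.517/0.265)(1 − 4.04×0.2520/(0.265×22.9))]
= (1/0.2520) ln[1.951 × 0.8322] = 3.968 × ln(1.624) = 3.968 × 0.4847 = 1.923 d.
D_c = (k_d/k_2) L₀ e^(−k_d t_c) = (0.265/0.517) × 22.9 × e^(−0.265×1.923) = 0.5126 × 22.9 × 0.6007 = 7.051 mg/L.
Minimum DO = C_s − D_c = 9.68 − 7.051 = 2.629 mg/L.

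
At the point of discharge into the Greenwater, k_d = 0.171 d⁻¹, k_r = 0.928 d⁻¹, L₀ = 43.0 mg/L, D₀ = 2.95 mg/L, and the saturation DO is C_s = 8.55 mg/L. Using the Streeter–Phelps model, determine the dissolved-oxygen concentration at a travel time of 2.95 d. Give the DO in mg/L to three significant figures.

k_d L₀/(k_r−k_d) = 0.171×43.0/(0.928−0.171) = 7.353/0.7570 = 9.713 mg/L.
e^(−k_d t) = e^(−0.171×2.950) = 0.6038; e^(−k_r t) = e^(−0.928×2.950) = 0.06473.
D = 9.713 × (0.6038 − 0.06473) + 2.95 × 0.06473 = 5.237 + 0.1909 = 5.428 mg/L.
DO = C_s − D = 8.55 − 5.428 = 3.122 mg/L.

DO ≈ 3.12 mg/L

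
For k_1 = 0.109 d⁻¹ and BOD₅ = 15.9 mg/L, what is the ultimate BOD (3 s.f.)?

BOD₅ = L₀(1 − e^(−5k_1)) ⇒ L₀ = BOD₅ / (1 − e^(−5×0.109))
= 15.9 / (1 − 0.5798) = 15.9 / 0.4202 = 37.84 mg/L.

L₀ ≈ 37.8 mg/L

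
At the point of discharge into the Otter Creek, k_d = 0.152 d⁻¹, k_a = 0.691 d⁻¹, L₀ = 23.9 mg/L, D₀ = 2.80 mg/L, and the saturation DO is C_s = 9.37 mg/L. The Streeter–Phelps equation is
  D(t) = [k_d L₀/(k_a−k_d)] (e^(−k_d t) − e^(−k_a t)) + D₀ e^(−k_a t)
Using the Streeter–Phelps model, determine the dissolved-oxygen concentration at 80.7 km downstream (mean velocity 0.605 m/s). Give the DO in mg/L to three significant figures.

DO ≈ 5.40 mg/L

Travel time t = x/v = 80.7 km / (0.605 m/s) = 80700 m / 0.605 m/s = 133400 s = 1.544 d.
k_d L₀/(k_a−k_d) = 0.152×23.9/(0.691−0.152) = 3.633/0.5390 = 6.740 mg/L.
e^(−k_d t) = e^(−0.152×1.544) = 0.7908; e^(−k_a t) = e^(−0.691×1.544) = 0.3441.
D = 6.740 × (0.7908 − 0.3441) + 2.80 × 0.3441 = 3.011 + 0.9635 = 3.974 mg/L.
DO = C_s − D = 9.37 − 3.974 = 5.396 mg/L.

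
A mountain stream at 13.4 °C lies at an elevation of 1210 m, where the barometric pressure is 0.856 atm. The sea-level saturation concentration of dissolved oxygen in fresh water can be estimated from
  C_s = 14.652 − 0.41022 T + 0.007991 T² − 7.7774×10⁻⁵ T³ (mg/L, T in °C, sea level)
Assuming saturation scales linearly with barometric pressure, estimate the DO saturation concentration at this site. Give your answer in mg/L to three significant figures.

C_s ≈ 8.90 mg/L

At sea level: C_s = 14.652 − 0.41022×13.4 + 0.007991×13.4² − 7.7774×10⁻⁵×13.4³ = 10.40 mg/L.
Pressure correction: C_s' = 10.40 × 0.856 = 8.905 mg/L.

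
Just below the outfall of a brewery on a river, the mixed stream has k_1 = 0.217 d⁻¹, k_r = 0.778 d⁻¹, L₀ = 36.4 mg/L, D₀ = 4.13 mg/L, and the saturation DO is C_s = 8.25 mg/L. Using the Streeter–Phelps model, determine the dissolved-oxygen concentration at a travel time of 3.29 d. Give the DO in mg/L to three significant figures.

k_1 L₀/(k_r−k_1) = 0.217×36.4/(0.778−0.217) = 7.899/0.5610 = 14.08 mg/L.
e^(−k_1 t) = e^(−0.217×3.290) = 0.4897; e^(−k_r t) = e^(−0.778×3.290) = 0.07733.
D = 14.08 × (0.4897 − 0.07733) + 4.13 × 0.07733 = 5.806 + 0.3194 = 6.126 mg/L.
DO = C_s − D = 8.25 − 6.126 = 2.124 mg/L.

DO ≈ 2.12 mg/L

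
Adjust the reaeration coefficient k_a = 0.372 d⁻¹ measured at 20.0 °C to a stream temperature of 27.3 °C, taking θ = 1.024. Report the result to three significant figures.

k_a(T₂) = k_a(T₁) · θ^(T₂−T₁) = 0.372 × 1.024^(27.3−20.0)
= 0.372 × 1.024^7.30 = 0.372 × 1.189 = 0.4423 d⁻¹.

k_a ≈ 0.442 d⁻¹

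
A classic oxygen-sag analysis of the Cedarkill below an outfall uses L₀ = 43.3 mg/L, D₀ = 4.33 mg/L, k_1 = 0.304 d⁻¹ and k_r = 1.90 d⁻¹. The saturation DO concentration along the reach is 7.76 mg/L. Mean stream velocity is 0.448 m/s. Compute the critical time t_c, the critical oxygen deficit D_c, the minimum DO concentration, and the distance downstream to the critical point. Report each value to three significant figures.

With k_r/k_1 = 6.250 and 1 − D₀(k_r−k_1)/(k_1 L₀) = 0.4750,
t_c = ln(6.250 × 0.4750) / (1.90 − 0.304) = ln(2.969) / 1.596 = 1.088/1.596 = 0.6818 d.
L(t_c) = L₀ e^(−k_1 t_c) = 43.3 × 0.8128 = 35.19 mg/L, and at the critical point k_r D_c = k_1 L, so D_c = (0.304/1.90) × 35.19 = 5.631 mg/L.
Minimum DO = C_s − D_c = 7.76 − 5.631 = 2.129 mg/L.
x_c = v t_c = 0.448 m/s × 0.6818 d × 86400 s/d = 26390 m ≈ 26.4 km.

t_c ≈ 0.682 d; D_c ≈ 5.63 mg/L; min DO ≈ 2.13 mg/L; x_c ≈ 26.4 km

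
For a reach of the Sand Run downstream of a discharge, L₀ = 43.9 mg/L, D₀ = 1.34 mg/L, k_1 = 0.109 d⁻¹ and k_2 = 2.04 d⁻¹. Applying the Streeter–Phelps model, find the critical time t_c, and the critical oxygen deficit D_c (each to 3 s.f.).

t_c ≈ 1.11 d; D_c ≈ 2.08 mg/L

t_c = [1/(k_2−k_1)] ln[(k_2/k_1)(1 − D₀(k_2−k_1)/(k_1 L₀))]
= [1/(2.04−0.109)] ln[(2.04/0.109)(1 − 1.34×1.931/(0.109×43.9))]
= (1/1.931) ln[18.72 × 0.4593] = 0.5179 × ln(8.595) = 0.5179 × 2.151 = 1.114 d.
L(t_c) = L₀ e^(−k_1 t_c) = 43.9 × 0.8857 = 38.88 mg/L, and at the critical point k_2 D_c = k_1 L, so D_c = (0.109/2.04) × 38.88 = 2.077 mg/L.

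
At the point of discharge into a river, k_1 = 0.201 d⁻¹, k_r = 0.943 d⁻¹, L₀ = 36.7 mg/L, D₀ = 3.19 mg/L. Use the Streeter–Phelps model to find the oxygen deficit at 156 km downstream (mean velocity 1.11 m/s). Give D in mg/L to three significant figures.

Travel time t = x/v = 156 km / (1.11 m/s) = 156000 m / 1.11 m/s = 140500 s = 1.627 d.
k_1 L₀/(k_r−k_1) = 0.201×36.7/(0.943−0.201) = 7.377/0.7420 = 9.942 mg/L.
e^(−k_1 t) = e^(−0.201×1.627) = 0.7211; e^(−k_r t) = e^(−0.943×1.627) = 0.2157.
D = 9.942 × (0.7211 − 0.2157) + 3.19 × 0.2157 = 5.025 + 0.6881 = 5.713 mg/L.

D ≈ 5.71 mg/L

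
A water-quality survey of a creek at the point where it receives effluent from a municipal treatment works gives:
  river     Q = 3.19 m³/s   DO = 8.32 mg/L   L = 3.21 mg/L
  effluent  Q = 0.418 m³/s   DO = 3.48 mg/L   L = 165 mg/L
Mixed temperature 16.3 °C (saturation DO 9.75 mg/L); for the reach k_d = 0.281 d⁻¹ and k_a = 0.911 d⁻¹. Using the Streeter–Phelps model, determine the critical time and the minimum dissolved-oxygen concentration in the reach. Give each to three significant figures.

Mixed DO = (3.19×8.32 + 0.418×3.48)/(3.19+0.418) = 28.00/3.608 = 7.759 mg/L.
Mixed L₀ = (3.19×3.21 + 0.418×165)/(3.608) = 79.21/3.608 = 21.95 mg/L.
Initial deficit D₀ = C_s − DO₀ = 9.75 − 7.759 = 1.991 mg/L.
t_c = (1/0.6300) ln[(0.911/0.281)(1 − 1.991×0.6300/(0.281×21.95))] = 1.587 × ln(2.583) = 1.506 d.
D_c = (0.281/0.911) × 21.95 × e^(−0.281×1.506) = 0.3085 × 21.95 × 0.6549 = 4.435 mg/L.
Minimum DO = 9.75 − 4.435 = 5.315 mg/L.

t_c ≈ 1.51 d; minimum DO ≈ 5.32 mg/L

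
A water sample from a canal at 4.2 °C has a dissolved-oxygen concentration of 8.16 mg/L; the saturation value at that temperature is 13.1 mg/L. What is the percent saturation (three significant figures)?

% saturation = C/C_s × 100 = 8.16/13.1 × 100 = 62.3 %.

62.3 % saturation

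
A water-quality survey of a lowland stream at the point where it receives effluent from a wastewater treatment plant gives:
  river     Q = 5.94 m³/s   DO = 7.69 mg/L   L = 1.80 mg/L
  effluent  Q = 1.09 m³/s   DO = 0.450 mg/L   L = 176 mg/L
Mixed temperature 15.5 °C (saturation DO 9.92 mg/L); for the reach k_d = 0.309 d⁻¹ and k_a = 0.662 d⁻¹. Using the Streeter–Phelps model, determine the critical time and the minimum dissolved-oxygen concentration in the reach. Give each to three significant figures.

t_c ≈ 1.75 d; minimum DO ≈ 2.10 mg/L

Mixed DO = (5.94×7.69 + 1.09×0.450)/(5.94+1.09) = 46.17/7.030 = 6.567 mg/L.
Mixed L₀ = (5.94×1.80 + 1.09×176)/(7.030) = 202.5/7.030 = 28.81 mg/L.
Initial deficit D₀ = C_s − DO₀ = 9.92 − 6.567 = 3.353 mg/L.
t_c = (1/0.3530) ln[(0.662/0.309)(1 − 3.353×0.3530/(0.309×28.81))] = 2.833 × ln(1.858) = 1.754 d.
D_c = (0.309/0.662) × 28.81 × e^(−0.309×1.754) = 0.4668 × 28.81 × 0.5815 = 7.820 mg/L.
Minimum DO = 9.92 − 7.820 = 2.100 mg/L.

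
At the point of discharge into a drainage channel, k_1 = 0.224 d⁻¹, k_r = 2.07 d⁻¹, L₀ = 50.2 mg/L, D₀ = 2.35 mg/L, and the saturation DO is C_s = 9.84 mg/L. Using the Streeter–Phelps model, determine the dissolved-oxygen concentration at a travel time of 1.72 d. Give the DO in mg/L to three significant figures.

k_1 L₀/(k_r−k_1) = 0.224×50.2/(2.07−0.224) = 11.24/1.846 = 6.091 mg/L.
e^(−k_1 t) = e^(−0.224×1.720) = 0.6803; e^(−k_r t) = e^(−2.07×1.720) = 0.02843.
D = 6.091 × (0.6803 − 0.02843) + 2.35 × 0.02843 = 3.971 + 0.06680 = 4.037 mg/L.
DO = C_s − D = 9.84 − 4.037 = 5.803 mg/L.

DO ≈ 5.80 mg/L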